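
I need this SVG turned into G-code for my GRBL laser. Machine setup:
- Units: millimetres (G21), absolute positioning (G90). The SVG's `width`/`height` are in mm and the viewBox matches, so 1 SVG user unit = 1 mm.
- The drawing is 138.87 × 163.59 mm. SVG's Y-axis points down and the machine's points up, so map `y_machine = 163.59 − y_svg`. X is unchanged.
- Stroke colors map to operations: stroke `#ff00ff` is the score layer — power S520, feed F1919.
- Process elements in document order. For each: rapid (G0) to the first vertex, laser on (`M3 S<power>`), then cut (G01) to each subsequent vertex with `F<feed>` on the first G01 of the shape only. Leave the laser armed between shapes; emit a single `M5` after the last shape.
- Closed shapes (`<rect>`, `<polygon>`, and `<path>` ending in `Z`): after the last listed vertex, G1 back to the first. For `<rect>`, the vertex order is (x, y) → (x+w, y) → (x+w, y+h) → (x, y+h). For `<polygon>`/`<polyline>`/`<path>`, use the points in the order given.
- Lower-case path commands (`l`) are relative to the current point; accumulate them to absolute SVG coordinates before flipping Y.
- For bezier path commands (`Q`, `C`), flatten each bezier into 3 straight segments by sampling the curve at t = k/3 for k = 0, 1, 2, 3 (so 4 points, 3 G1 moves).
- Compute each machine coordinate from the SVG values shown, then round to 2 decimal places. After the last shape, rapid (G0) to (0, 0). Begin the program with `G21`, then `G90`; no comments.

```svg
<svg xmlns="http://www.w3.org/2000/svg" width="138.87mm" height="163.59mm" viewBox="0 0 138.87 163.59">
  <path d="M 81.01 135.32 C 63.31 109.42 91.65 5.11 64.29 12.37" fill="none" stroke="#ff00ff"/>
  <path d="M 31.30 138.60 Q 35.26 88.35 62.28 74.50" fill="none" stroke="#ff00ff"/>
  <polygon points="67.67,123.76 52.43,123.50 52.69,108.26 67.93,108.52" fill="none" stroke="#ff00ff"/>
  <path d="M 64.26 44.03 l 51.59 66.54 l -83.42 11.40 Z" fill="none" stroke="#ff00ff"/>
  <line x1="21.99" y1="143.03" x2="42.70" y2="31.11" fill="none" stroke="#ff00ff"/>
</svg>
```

G21
G90
G0 X81.01 Y28.27
M3 S520
G01 X74.89 Y73.27 F1919
G01 X76.85 Y128.33
G01 X64.29 Y151.22
G0 X31.30 Y24.99
M3 S520
G01 X36.50 Y54.45 F1919
G01 X46.83 Y75.81
G01 X62.28 Y89.09
G0 X67.67 Y39.83
M3 S520
G01 X52.43 Y40.09 F1919
G01 X52.69 Y55.33
G01 X67.93 Y55.07
G01 X67.67 Y39.83
G0 X64.26 Y119.56
M3 S520
G01 X115.85 Y53.02 F1919
G01 X32.43 Y41.62
G01 X64.26 Y119.56
G0 X21.99 Y20.56
M3 S520
G01 X42.70 Y132.48 F1919
M5
G0 X0.00 Y0.00

Since the viewBox matches the mm dimensions, user units are millimetres directly. The only transform is the Y-flip y_m = 163.59 − y_svg.

Shape 1 is a cubic bezier drawn with `<path>`. Its stroke #ff00ff means score at S520, F1919. After flipping Y the toolpath is (81.01,28.27) → (74.89,73.27) → (76.85,128.33) → (64.29,151.22).

Shape 2 is a quadratic bezier drawn with `<path>`. Its stroke #ff00ff means score at S520, F1919. After flipping Y the toolpath is (31.30,24.99) → (36.50,54.45) → (46.83,75.81) → (62.28,89.09).

Shape 3 is a regular polygon drawn with `<polygon>`. Its stroke #ff00ff means score at S520, F1919. After flipping Y the toolpath is (67.67,39.83) → (52.43,40.09) → (52.69,55.33) → (67.93,55.07) → (67.67,39.83), returning to the start.

Shape 4 is a regular polygon drawn with `<path>`. Its stroke #ff00ff means score at S520, F1919. After flipping Y the toolpath is (64.26,119.56) → (115.85,53.02) → (32.43,41.62) → (64.26,119.56), returning to the start.

Shape 5 is a line segment drawn with `<line>`. Its stroke #ff00ff means score at S520, F1919. After flipping Y the toolpath is (21.99,20.56) → (42.70,132.48).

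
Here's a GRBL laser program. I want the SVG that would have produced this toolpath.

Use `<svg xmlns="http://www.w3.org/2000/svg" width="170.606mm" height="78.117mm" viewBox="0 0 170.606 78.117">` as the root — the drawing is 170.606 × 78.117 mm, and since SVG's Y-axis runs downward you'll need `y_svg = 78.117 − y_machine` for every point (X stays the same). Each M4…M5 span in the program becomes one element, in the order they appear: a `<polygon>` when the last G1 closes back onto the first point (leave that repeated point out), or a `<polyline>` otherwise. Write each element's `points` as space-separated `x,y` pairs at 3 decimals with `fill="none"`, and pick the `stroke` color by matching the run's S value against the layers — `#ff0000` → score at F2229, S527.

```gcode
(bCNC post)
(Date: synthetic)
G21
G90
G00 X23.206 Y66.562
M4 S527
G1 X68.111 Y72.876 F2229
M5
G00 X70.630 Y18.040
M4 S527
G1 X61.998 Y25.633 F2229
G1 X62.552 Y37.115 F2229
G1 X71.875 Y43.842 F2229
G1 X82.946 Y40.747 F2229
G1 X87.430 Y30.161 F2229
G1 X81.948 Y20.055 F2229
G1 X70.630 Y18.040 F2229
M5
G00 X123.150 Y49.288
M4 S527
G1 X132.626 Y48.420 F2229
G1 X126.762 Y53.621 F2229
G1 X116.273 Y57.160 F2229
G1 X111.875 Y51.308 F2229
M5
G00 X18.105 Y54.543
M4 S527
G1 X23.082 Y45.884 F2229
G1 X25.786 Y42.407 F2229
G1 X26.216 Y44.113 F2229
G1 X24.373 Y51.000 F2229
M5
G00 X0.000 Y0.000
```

<svg xmlns="http://www.w3.org/2000/svg" width="170.606mm" height="78.117mm" viewBox="0 0 170.606 78.117">
  <polyline points="23.206,11.555 68.111,5.241" fill="none" stroke="#ff0000"/>
  <polygon points="70.630,60.077 61.998,52.484 62.552,41.002 71.875,34.275 82.946,37.370 87.430,47.956 81.948,58.062" fill="none" stroke="#ff0000"/>
  <polyline points="123.150,28.829 132.626,29.697 126.762,24.496 116.273,20.957 111.875,26.809" fill="none" stroke="#ff0000"/>
  <polyline points="18.105,23.574 23.082,32.233 25.786,35.710 26.216,34.004 24.373,27.117" fill="none" stroke="#ff0000"/>
</svg>

y_svg = 78.117 − y_m. Every run uses S527, so all elements get stroke `#ff0000` (score).

[1] open run; points: 23.206,11.555 68.111,5.241

[2] closed run; points: 70.630,60.077 61.998,52.484 62.552,41.002 71.875,34.275 82.946,37.370 87.430,47.956 81.948,58.062

[3] open run; points: 123.150,28.829 132.626,29.697 126.762,24.496 116.273,20.957 111.875,26.809

[4] open run; points: 18.105,23.574 23.082,32.233 25.786,35.710 26.216,34.004 24.373,27.117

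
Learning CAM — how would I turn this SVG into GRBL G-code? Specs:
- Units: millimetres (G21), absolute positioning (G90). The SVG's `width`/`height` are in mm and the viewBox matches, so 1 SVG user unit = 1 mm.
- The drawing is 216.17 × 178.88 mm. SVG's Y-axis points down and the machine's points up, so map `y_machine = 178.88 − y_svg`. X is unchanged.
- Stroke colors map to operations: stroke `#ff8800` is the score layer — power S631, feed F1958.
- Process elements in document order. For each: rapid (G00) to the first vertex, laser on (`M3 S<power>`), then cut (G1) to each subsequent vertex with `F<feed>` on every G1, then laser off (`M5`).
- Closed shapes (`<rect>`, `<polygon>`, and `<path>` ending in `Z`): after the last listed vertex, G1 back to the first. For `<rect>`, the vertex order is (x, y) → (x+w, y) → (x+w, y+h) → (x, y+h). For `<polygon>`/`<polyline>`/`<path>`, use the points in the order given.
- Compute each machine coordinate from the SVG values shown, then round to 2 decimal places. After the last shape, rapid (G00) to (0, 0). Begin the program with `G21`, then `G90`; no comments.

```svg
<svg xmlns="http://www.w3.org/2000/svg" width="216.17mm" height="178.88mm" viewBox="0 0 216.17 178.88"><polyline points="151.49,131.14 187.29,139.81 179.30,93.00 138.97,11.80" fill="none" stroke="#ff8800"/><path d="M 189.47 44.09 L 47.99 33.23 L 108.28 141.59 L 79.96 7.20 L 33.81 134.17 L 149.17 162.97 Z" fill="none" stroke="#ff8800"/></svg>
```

G21
G90
G00 X151.49 Y47.74
M3 S631
G1 X187.29 Y39.07 F1958
G1 X179.30 Y85.88 F1958
G1 X138.97 Y167.08 F1958
M5
G00 X189.47 Y134.79
M3 S631
G1 X47.99 Y145.65 F1958
G1 X108.28 Y37.29 F1958
G1 X79.96 Y171.68 F1958
G1 X33.81 Y44.71 F1958
G1 X149.17 Y15.91 F1958
G1 X189.47 Y134.79 F1958
M5
G00 X0.00 Y0.00

Since the viewBox matches the mm dimensions, user units are millimetres directly. The only transform is the Y-flip y_m = 178.88 − y_svg.

Shape 1 is a open polyline drawn with `<polyline>`. Its stroke #ff8800 means score at S631, F1958. After flipping Y the toolpath is (151.49,47.74) → (187.29,39.07) → (179.30,85.88) → (138.97,167.08).

Shape 2 is a closed polygon drawn with `<path>`. Its stroke #ff8800 means score at S631, F1958. After flipping Y the toolpath is (189.47,134.79) → (47.99,145.65) → (108.28,37.29) → (79.96,171.68) → (33.81,44.71) → (149.17,15.91) → (189.47,134.79), returning to the start.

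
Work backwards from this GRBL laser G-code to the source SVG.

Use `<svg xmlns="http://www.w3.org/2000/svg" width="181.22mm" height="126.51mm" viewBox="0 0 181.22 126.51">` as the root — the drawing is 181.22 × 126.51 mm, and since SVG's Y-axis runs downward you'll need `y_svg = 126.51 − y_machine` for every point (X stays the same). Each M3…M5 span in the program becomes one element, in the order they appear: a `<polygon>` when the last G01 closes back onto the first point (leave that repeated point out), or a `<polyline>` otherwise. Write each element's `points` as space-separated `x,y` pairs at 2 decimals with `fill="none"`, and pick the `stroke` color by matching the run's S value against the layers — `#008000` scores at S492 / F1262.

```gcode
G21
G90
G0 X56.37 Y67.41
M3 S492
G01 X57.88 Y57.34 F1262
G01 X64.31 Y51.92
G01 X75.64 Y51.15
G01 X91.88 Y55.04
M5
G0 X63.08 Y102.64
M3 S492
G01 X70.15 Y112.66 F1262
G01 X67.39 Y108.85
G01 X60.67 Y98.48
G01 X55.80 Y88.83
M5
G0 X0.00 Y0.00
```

<svg xmlns="http://www.w3.org/2000/svg" width="181.22mm" height="126.51mm" viewBox="0 0 181.22 126.51">
  <polyline points="56.37,59.10 57.88,69.17 64.31,74.59 75.64,75.36 91.88,71.47" fill="none" stroke="#008000"/>
  <polyline points="63.08,23.87 70.15,13.85 67.39,17.66 60.67,28.03 55.80,37.68" fill="none" stroke="#008000"/>
</svg>

Each laser-on run becomes one SVG element. Flip Y back into SVG space with y_svg = 126.51 − y_machine. Every run uses S492, so all elements get stroke `#008000` (score).

Run 1: The run is open, so emit a `<polyline>` with points (Y-flipped): 56.37,59.10 57.88,69.17 64.31,74.59 75.64,75.36 91.88,71.47.

Run 2: The run is open, so emit a `<polyline>` with points (Y-flipped): 63.08,23.87 70.15,13.85 67.39,17.66 60.67,28.03 55.80,37.68.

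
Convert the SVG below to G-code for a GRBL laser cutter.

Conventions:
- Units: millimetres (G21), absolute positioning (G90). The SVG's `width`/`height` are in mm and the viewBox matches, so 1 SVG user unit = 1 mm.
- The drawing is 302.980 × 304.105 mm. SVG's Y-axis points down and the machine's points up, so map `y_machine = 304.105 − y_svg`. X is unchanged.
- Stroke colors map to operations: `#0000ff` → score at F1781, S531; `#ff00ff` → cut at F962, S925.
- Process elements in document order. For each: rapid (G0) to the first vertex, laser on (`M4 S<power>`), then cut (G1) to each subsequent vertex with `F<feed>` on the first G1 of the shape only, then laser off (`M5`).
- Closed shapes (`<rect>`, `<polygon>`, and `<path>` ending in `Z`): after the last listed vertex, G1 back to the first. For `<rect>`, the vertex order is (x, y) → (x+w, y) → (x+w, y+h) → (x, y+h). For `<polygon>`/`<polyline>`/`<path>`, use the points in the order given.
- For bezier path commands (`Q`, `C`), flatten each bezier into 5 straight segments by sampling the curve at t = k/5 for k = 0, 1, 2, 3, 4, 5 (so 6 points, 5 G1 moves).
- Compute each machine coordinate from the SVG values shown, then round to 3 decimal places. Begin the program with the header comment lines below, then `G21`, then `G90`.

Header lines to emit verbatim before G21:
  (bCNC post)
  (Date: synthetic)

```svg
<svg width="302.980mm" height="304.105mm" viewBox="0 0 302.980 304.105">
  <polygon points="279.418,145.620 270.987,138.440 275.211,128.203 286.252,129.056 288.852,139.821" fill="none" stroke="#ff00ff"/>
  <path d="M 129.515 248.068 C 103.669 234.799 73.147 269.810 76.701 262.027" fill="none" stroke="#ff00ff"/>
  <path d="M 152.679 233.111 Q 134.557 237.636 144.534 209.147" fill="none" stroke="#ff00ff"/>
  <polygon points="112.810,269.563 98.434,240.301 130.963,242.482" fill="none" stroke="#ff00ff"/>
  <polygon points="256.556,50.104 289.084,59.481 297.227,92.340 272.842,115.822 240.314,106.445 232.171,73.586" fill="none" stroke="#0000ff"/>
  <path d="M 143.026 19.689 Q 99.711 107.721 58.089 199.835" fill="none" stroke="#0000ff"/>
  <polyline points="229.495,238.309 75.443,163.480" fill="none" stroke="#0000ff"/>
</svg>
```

(bCNC post)
(Date: synthetic)
G21
G90
G0 X279.418 Y158.485
M4 S925
G1 X270.987 Y165.665 F962
G1 X275.211 Y175.902
G1 X286.252 Y175.049
G1 X288.852 Y164.284
G1 X279.418 Y158.485
M5
G0 X129.515 Y56.037
M4 S925
G1 X113.756 Y58.933 F962
G1 X98.735 Y54.614
G1 X86.313 Y47.451
G1 X78.348 Y41.815
G1 X76.701 Y42.078
M5
G0 X152.679 Y70.994
M4 S925
G1 X146.554 Y70.505 F962
G1 X142.677 Y72.656
G1 X141.048 Y77.449
G1 X141.667 Y84.883
G1 X144.534 Y94.958
M5
G0 X112.810 Y34.542
M4 S925
G1 X98.434 Y63.804 F962
G1 X130.963 Y61.623
G1 X112.810 Y34.542
M5
G0 X256.556 Y254.001
M4 S531
G1 X289.084 Y244.624 F1781
G1 X297.227 Y211.765
G1 X272.842 Y188.283
G1 X240.314 Y197.660
G1 X232.171 Y230.519
G1 X256.556 Y254.001
M5
G0 X143.026 Y284.416
M4 S531
G1 X125.768 Y249.040 F1781
G1 X108.645 Y213.337
G1 X91.657 Y177.308
G1 X74.806 Y140.952
G1 X58.089 Y104.270
M5
G0 X229.495 Y65.796
M4 S531
G1 X75.443 Y140.625 F1781
M5

Since the viewBox matches the mm dimensions, user units are millimetres directly. The only transform is the Y-flip y_m = 304.105 − y_svg.

Shape 1 is a regular polygon drawn with `<polygon>`. Its stroke #ff00ff means cut at S925, F962. After flipping Y the toolpath is (279.418,158.485) → (270.987,165.665) → (275.211,175.902) → (286.252,175.049) → (288.852,164.284) → (279.418,158.485), returning to the start.

Shape 2 is a cubic bezier drawn with `<path>`. Its stroke #ff00ff means cut at S925, F962. After flipping Y the toolpath is (129.515,56.037) → (113.756,58.933) → (98.735,54.614) → (86.313,47.451) → (78.348,41.815) → (76.701,42.078).

Shape 3 is a quadratic bezier drawn with `<path>`. Its stroke #ff00ff means cut at S925, F962. After flipping Y the toolpath is (152.679,70.994) → (146.554,70.505) → (142.677,72.656) → (141.048,77.449) → (141.667,84.883) → (144.534,94.958).

Shape 4 is a regular polygon drawn with `<polygon>`. Its stroke #ff00ff means cut at S925, F962. After flipping Y the toolpath is (112.810,34.542) → (98.434,63.804) → (130.963,61.623) → (112.810,34.542), returning to the start.

Shape 5 is a regular polygon drawn with `<polygon>`. Its stroke #0000ff means score at S531, F1781. After flipping Y the toolpath is (256.556,254.001) → (289.084,244.624) → (297.227,211.765) → (272.842,188.283) → (240.314,197.660) → (232.171,230.519) → (256.556,254.001), returning to the start.

Shape 6 is a quadratic bezier drawn with `<path>`. Its stroke #0000ff means score at S531, F1781. After flipping Y the toolpath is (143.026,284.416) → (125.768,249.040) → (108.645,213.337) → (91.657,177.308) → (74.806,140.952) → (58.089,104.270).

Shape 7 is a line segment drawn with `<polyline>`. Its stroke #0000ff means score at S531, F1781. After flipping Y the toolpath is (229.495,65.796) → (75.443,140.625).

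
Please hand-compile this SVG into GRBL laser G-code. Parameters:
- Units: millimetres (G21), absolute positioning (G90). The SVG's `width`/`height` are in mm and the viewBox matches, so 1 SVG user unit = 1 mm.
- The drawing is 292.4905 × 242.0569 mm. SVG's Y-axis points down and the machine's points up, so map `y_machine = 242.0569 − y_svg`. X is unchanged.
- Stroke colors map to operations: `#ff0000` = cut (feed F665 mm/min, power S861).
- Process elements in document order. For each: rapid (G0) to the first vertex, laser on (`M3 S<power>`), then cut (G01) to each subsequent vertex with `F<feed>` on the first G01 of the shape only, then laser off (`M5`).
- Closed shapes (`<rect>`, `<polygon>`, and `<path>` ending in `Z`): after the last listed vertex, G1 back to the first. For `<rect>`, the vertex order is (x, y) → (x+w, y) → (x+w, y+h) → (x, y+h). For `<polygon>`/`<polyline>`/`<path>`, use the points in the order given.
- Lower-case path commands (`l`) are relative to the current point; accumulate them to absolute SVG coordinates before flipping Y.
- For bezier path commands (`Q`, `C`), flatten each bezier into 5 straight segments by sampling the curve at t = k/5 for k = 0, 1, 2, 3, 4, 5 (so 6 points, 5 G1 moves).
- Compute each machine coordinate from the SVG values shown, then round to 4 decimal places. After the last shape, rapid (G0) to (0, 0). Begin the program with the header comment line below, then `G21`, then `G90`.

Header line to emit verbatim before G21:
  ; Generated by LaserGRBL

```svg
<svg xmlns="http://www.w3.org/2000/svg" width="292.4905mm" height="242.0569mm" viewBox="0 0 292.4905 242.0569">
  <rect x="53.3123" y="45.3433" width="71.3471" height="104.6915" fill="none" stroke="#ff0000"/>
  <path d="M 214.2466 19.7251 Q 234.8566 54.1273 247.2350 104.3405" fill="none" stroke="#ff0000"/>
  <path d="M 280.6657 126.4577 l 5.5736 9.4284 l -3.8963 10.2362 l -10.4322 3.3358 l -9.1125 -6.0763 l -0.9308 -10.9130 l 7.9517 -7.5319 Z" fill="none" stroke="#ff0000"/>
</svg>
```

Since the viewBox matches the mm dimensions, user units are millimetres directly. The only transform is the Y-flip y_m = 242.0569 − y_svg.

Shape 1 is a rectangle drawn with `<rect>`. Its stroke #ff0000 means cut at S861, F665. After flipping Y the toolpath is (53.3123,196.7136) → (124.6594,196.7136) → (124.6594,92.0221) → (53.3123,92.0221) → (53.3123,196.7136), returning to the start.

Shape 2 is a quadratic bezier drawn with `<path>`. Its stroke #ff0000 means cut at S861, F665. After flipping Y the toolpath is (214.2466,222.3318) → (222.1613,207.9385) → (229.4175,192.2803) → (236.0152,175.3572) → (241.9544,157.1692) → (247.2350,137.7164).

Shape 3 is a regular polygon drawn with `<path>`. Its stroke #ff0000 means cut at S861, F665. After flipping Y the toolpath is (280.6657,115.5992) → (286.2393,106.1708) → (282.3430,95.9346) → (271.9108,92.5988) → (262.7983,98.6751) → (261.8675,109.5881) → (269.8192,117.1200) → (280.6657,115.5992), returning to the start.

; Generated by LaserGRBL
G21
G90
G0 X53.3123 Y196.7136
M3 S861
G01 X124.6594 Y196.7136 F665
G01 X124.6594 Y92.0221
G01 X53.3123 Y92.0221
G01 X53.3123 Y196.7136
M5
G0 X214.2466 Y222.3318
M3 S861
G01 X222.1613 Y207.9385 F665
G01 X229.4175 Y192.2803
G01 X236.0152 Y175.3572
G01 X241.9544 Y157.1692
G01 X247.2350 Y137.7164
M5
G0 X280.6657 Y115.5992
M3 S861
G01 X286.2393 Y106.1708 F665
G01 X282.3430 Y95.9346
G01 X271.9108 Y92.5988
G01 X262.7983 Y98.6751
G01 X261.8675 Y109.5881
G01 X269.8192 Y117.1200
G01 X280.6657 Y115.5992
M5
G0 X0.0000 Y0.0000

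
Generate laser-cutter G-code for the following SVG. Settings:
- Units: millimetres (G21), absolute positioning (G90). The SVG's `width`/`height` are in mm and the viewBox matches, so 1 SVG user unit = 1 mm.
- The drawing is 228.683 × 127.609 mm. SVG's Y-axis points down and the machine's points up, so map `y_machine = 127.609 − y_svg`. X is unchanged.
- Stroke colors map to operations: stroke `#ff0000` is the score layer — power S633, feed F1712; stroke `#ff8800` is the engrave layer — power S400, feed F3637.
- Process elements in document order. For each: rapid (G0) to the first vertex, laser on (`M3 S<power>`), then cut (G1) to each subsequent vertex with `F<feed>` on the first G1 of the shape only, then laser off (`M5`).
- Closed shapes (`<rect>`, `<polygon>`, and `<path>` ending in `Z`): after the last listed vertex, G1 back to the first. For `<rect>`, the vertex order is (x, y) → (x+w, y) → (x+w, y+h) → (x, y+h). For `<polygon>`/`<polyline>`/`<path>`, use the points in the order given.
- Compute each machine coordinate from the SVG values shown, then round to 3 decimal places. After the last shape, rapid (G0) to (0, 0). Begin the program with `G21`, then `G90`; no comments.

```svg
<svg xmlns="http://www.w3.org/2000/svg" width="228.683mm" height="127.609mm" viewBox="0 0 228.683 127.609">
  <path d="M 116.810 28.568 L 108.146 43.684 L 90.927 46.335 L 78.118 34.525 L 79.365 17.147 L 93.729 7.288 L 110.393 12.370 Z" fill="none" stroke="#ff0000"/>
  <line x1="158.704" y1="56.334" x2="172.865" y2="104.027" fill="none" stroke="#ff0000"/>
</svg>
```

viewBox `0 0 228.683 127.609` with mm width/height → 1 unit = 1 mm. Flip: y_m = 127.609 − y_svg.

**Shape 1** — `<path>` regular polygon, stroke `#ff0000` → score (S633, F1712). Machine vertices: (116.810,99.041) → (108.146,83.925) → (90.927,81.274) → (78.118,93.084) → (79.365,110.462) → (93.729,120.321) → (110.393,115.239) → (116.810,99.041). Closed: final G1 returns to the first vertex.

**Shape 2** — `<line>` line segment, stroke `#ff0000` → score (S633, F1712). Machine vertices: (158.704,71.275) → (172.865,23.582). Open path.

G21
G90
G0 X116.810 Y99.041
M3 S633
G1 X108.146 Y83.925 F1712
G1 X90.927 Y81.274
G1 X78.118 Y93.084
G1 X79.365 Y110.462
G1 X93.729 Y120.321
G1 X110.393 Y115.239
G1 X116.810 Y99.041
M5
G0 X158.704 Y71.275
M3 S633
G1 X172.865 Y23.582 F1712
M5
G0 X0.000 Y0.000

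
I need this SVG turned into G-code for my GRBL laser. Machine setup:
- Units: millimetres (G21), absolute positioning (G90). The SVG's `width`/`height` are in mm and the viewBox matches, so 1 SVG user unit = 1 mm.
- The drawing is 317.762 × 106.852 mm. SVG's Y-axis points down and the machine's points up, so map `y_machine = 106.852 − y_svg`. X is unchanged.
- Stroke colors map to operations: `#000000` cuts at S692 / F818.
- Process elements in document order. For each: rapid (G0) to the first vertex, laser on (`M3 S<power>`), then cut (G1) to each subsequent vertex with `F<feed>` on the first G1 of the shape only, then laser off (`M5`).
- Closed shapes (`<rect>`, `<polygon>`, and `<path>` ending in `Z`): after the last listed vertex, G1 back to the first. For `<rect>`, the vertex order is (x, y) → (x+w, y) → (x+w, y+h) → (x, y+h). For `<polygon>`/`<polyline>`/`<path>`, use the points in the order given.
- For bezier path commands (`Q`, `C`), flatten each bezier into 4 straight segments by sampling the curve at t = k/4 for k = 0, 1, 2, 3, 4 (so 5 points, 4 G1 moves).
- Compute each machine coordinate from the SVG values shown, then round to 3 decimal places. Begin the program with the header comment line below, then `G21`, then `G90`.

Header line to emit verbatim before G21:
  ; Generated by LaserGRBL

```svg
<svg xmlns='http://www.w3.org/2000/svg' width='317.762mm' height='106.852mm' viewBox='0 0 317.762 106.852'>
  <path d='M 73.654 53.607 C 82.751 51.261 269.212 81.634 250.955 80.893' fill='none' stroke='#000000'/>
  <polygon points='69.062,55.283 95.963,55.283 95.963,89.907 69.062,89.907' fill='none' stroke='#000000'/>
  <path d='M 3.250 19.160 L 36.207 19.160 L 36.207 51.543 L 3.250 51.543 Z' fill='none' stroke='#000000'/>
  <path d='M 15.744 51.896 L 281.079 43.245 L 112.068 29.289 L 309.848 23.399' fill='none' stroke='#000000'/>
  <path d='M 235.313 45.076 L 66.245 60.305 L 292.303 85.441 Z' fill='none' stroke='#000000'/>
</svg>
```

viewBox `0 0 317.762 106.852` with mm width/height → 1 unit = 1 mm. Flip: y_m = 106.852 − y_svg.

**Shape 1** — `<path>` cubic bezier, stroke `#000000` → cut (S692, F818). Control points (SVG): P0=(73.654,53.607), P1=(82.751,51.261), P2=(269.212,81.634), P3=(250.955,80.893); sampled at t=k/4. Machine vertices: (73.654,53.245) → (107.762,49.867) → (172.562,40.204) → (232.233,30.240) → (250.955,25.959). Open path.

**Shape 2** — `<polygon>` rectangle, stroke `#000000` → cut (S692, F818). Machine vertices: (69.062,51.569) → (95.963,51.569) → (95.963,16.945) → (69.062,16.945) → (69.062,51.569). Closed: final G1 returns to the first vertex.

**Shape 3** — `<path>` rectangle, stroke `#000000` → cut (S692, F818). Machine vertices: (3.250,87.692) → (36.207,87.692) → (36.207,55.309) → (3.250,55.309) → (3.250,87.692). Closed: final G1 returns to the first vertex.

**Shape 4** — `<path>` open polyline, stroke `#000000` → cut (S692, F818). Machine vertices: (15.744,54.956) → (281.079,63.607) → (112.068,77.563) → (309.848,83.453). Open path.

**Shape 5** — `<path>` closed polygon, stroke `#000000` → cut (S692, F818). Machine vertices: (235.313,61.776) → (66.245,46.547) → (292.303,21.411) → (235.313,61.776). Closed: final G1 returns to the first vertex.

; Generated by LaserGRBL
G21
G90
G0 X73.654 Y53.245
M3 S692
G1 X107.762 Y49.867 F818
G1 X172.562 Y40.204
G1 X232.233 Y30.240
G1 X250.955 Y25.959
M5
G0 X69.062 Y51.569
M3 S692
G1 X95.963 Y51.569 F818
G1 X95.963 Y16.945
G1 X69.062 Y16.945
G1 X69.062 Y51.569
M5
G0 X3.250 Y87.692
M3 S692
G1 X36.207 Y87.692 F818
G1 X36.207 Y55.309
G1 X3.250 Y55.309
G1 X3.250 Y87.692
M5
G0 X15.744 Y54.956
M3 S692
G1 X281.079 Y63.607 F818
G1 X112.068 Y77.563
G1 X309.848 Y83.453
M5
G0 X235.313 Y61.776
M3 S692
G1 X66.245 Y46.547 F818
G1 X292.303 Y21.411
G1 X235.313 Y61.776
M5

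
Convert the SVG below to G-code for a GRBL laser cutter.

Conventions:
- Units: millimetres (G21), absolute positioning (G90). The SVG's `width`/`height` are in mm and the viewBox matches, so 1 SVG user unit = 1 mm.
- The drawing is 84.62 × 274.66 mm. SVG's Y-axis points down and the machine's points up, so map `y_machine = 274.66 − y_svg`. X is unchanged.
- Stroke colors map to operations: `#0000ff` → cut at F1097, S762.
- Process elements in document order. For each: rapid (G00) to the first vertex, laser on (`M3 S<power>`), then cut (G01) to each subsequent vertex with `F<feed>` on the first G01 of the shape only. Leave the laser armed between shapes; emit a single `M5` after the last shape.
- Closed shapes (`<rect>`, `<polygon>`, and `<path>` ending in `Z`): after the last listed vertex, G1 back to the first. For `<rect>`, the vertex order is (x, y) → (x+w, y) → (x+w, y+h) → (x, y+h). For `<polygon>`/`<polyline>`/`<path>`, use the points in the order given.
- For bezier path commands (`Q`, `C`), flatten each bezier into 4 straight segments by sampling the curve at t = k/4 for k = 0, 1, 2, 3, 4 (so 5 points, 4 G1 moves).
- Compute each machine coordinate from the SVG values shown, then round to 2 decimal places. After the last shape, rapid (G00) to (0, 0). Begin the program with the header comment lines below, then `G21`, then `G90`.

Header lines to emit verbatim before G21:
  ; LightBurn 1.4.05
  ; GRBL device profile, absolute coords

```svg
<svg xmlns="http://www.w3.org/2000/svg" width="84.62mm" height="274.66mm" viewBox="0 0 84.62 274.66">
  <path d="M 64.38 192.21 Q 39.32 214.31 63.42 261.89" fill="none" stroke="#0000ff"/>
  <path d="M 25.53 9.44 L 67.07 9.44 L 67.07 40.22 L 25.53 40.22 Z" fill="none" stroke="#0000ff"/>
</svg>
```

; LightBurn 1.4.05
; GRBL device profile, absolute coords
G21
G90
G00 X64.38 Y82.45
M3 S762
G01 X54.92 Y69.81 F1097
G01 X51.61 Y53.98
G01 X54.44 Y34.97
G01 X63.42 Y12.77
G00 X25.53 Y265.22
M3 S762
G01 X67.07 Y265.22 F1097
G01 X67.07 Y234.44
G01 X25.53 Y234.44
G01 X25.53 Y265.22
M5
G00 X0.00 Y0.00

viewBox `0 0 84.62 274.66` with mm width/height → 1 unit = 1 mm. Flip: y_m = 274.66 − y_svg.

**Shape 1** — `<path>` quadratic bezier, stroke `#0000ff` → cut (S762, F1097). Control points (SVG): P0=(64.38,192.21), P1=(39.32,214.31), P2=(63.42,261.89); sampled at t=k/4. Machine vertices: (64.38,82.45) → (54.92,69.81) → (51.61,53.98) → (54.44,34.97) → (63.42,12.77). Open path.

**Shape 2** — `<path>` rectangle, stroke `#0000ff` → cut (S762, F1097). Machine vertices: (25.53,265.22) → (67.07,265.22) → (67.07,234.44) → (25.53,234.44) → (25.53,265.22). Closed: final G1 returns to the first vertex.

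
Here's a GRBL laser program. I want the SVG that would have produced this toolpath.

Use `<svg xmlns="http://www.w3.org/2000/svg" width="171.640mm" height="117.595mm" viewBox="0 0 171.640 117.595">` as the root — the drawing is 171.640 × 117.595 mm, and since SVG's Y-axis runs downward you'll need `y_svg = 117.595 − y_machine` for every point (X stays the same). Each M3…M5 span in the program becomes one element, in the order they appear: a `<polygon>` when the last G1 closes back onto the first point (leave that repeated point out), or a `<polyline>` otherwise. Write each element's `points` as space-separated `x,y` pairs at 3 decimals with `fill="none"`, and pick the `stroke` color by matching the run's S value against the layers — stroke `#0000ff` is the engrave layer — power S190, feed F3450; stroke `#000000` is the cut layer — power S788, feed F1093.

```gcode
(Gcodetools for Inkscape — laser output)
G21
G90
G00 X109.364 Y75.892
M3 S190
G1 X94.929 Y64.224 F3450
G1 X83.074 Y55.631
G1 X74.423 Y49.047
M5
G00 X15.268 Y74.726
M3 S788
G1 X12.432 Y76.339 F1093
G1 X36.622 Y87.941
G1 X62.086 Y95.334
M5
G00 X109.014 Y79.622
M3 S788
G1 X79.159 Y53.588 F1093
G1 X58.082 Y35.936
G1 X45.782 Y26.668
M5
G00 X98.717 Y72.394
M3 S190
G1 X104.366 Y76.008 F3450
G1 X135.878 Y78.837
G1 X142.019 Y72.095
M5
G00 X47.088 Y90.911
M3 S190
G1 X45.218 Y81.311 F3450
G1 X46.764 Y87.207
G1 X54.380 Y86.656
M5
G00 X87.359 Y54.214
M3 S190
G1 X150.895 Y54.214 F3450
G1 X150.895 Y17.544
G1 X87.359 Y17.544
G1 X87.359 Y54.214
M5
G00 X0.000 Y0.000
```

<svg xmlns="http://www.w3.org/2000/svg" width="171.640mm" height="117.595mm" viewBox="0 0 171.640 117.595">
  <polyline points="109.364,41.703 94.929,53.371 83.074,61.964 74.423,68.548" fill="none" stroke="#0000ff"/>
  <polyline points="15.268,42.869 12.432,41.256 36.622,29.654 62.086,22.261" fill="none" stroke="#000000"/>
  <polyline points="109.014,37.973 79.159,64.007 58.082,81.659 45.782,90.927" fill="none" stroke="#000000"/>
  <polyline points="98.717,45.201 104.366,41.587 135.878,38.758 142.019,45.500" fill="none" stroke="#0000ff"/>
  <polyline points="47.088,26.684 45.218,36.284 46.764,30.388 54.380,30.939" fill="none" stroke="#0000ff"/>
  <polygon points="87.359,63.381 150.895,63.381 150.895,100.051 87.359,100.051" fill="none" stroke="#0000ff"/>
</svg>

Each laser-on run becomes one SVG element. Flip Y back into SVG space with y_svg = 117.595 − y_machine.

Run 1: S190 ⇒ engrave layer `#0000ff`. The run is open, so emit a `<polyline>` with points (Y-flipped): 109.364,41.703 94.929,53.371 83.074,61.964 74.423,68.548.

Run 2: S788 ⇒ cut layer `#000000`. The run is open, so emit a `<polyline>` with points (Y-flipped): 15.268,42.869 12.432,41.256 36.622,29.654 62.086,22.261.

Run 3: power S788 maps to stroke `#000000` (cut). The run is open, so emit a `<polyline>` with points (Y-flipped): 109.014,37.973 79.159,64.007 58.082,81.659 45.782,90.927.

Run 4: the run's S190 means `#0000ff` (engrave). The run is open, so emit a `<polyline>` with points (Y-flipped): 98.717,45.201 104.366,41.587 135.878,38.758 142.019,45.500.

Run 5: power S190 maps to stroke `#0000ff` (engrave). The run is open, so emit a `<polyline>` with points (Y-flipped): 47.088,26.684 45.218,36.284 46.764,30.388 54.380,30.939.

Run 6: the run's S190 means `#0000ff` (engrave). The run returns to its start, so emit a `<polygon>` with points (Y-flipped): 87.359,63.381 150.895,63.381 150.895,100.051 87.359,100.051.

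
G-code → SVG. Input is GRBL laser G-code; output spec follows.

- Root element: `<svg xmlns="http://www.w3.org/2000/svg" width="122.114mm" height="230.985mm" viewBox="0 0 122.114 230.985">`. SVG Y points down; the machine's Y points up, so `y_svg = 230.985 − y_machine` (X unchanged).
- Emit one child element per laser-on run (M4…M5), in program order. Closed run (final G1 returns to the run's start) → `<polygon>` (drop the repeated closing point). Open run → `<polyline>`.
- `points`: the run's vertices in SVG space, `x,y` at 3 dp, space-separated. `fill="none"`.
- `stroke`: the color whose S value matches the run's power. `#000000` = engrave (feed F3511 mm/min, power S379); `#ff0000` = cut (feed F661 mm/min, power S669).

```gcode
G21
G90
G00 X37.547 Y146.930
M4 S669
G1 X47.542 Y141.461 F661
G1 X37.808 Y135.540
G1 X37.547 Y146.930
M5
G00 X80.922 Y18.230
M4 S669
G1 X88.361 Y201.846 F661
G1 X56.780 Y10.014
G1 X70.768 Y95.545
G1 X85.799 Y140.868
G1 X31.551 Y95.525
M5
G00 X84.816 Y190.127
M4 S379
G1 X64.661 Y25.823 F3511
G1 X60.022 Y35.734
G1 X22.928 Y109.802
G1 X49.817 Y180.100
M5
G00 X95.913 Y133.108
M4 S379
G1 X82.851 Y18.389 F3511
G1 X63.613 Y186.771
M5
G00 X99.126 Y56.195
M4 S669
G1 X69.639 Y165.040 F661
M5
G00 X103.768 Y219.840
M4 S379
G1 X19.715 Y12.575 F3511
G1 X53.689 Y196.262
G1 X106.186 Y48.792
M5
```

<svg xmlns="http://www.w3.org/2000/svg" width="122.114mm" height="230.985mm" viewBox="0 0 122.114 230.985">
  <polygon points="37.547,84.055 47.542,89.524 37.808,95.445" fill="none" stroke="#ff0000"/>
  <polyline points="80.922,212.755 88.361,29.139 56.780,220.971 70.768,135.440 85.799,90.117 31.551,135.460" fill="none" stroke="#ff0000"/>
  <polyline points="84.816,40.858 64.661,205.162 60.022,195.251 22.928,121.183 49.817,50.885" fill="none" stroke="#000000"/>
  <polyline points="95.913,97.877 82.851,212.596 63.613,44.214" fill="none" stroke="#000000"/>
  <polyline points="99.126,174.790 69.639,65.945" fill="none" stroke="#ff0000"/>
  <polyline points="103.768,11.145 19.715,218.410 53.689,34.723 106.186,182.193" fill="none" stroke="#000000"/>
</svg>

Machine Y-up, SVG Y-down with viewBox height 230.985, so y_svg = 230.985 − y_machine; X carries over.

Run 1: the run's S669 means `#ff0000` (cut). The run returns to its start, so emit a `<polygon>` with points (Y-flipped): 37.547,84.055 47.542,89.524 37.808,95.445.

Run 2: the run's S669 means `#ff0000` (cut). The run is open, so emit a `<polyline>` with points (Y-flipped): 80.922,212.755 88.361,29.139 56.780,220.971 70.768,135.440 85.799,90.117 31.551,135.460.

Run 3: S379 ⇒ engrave layer `#000000`. The run is open, so emit a `<polyline>` with points (Y-flipped): 84.816,40.858 64.661,205.162 60.022,195.251 22.928,121.183 49.817,50.885.

Run 4: the run's S379 means `#000000` (engrave). The run is open, so emit a `<polyline>` with points (Y-flipped): 95.913,97.877 82.851,212.596 63.613,44.214.

Run 5: power S669 maps to stroke `#ff0000` (cut). The run is open, so emit a `<polyline>` with points (Y-flipped): 99.126,174.790 69.639,65.945.

Run 6: power S379 maps to stroke `#000000` (engrave). The run is open, so emit a `<polyline>` with points (Y-flipped): 103.768,11.145 19.715,218.410 53.689,34.723 106.186,182.193.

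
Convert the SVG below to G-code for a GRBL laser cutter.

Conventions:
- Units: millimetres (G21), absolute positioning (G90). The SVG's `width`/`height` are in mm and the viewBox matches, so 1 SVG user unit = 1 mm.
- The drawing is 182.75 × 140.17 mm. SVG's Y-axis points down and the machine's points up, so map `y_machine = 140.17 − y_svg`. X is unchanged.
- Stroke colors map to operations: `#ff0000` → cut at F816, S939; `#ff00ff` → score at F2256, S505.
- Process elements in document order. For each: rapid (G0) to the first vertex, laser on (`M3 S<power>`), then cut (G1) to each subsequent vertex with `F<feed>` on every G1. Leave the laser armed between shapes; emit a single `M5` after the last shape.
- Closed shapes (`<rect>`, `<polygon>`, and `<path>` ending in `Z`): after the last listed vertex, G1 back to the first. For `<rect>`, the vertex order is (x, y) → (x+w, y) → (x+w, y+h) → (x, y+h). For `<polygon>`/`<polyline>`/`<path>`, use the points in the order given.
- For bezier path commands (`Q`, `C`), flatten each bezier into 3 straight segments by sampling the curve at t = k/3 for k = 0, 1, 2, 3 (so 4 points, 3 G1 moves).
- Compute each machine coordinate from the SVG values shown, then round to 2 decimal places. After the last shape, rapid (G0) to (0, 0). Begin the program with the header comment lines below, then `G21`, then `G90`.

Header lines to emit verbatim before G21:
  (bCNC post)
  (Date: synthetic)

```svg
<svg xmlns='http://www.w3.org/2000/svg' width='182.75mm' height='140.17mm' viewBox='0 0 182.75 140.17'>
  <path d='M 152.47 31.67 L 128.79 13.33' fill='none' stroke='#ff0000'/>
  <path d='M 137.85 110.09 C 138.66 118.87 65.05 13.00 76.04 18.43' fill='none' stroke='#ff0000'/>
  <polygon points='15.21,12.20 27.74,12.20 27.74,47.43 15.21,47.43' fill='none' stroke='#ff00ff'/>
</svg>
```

(bCNC post)
(Date: synthetic)
G21
G90
G0 X152.47 Y108.50
M3 S939
G1 X128.79 Y126.84 F816
G0 X137.85 Y30.08
M3 S939
G1 X119.74 Y51.15 F816
G1 X87.36 Y98.44 F816
G1 X76.04 Y121.74 F816
G0 X15.21 Y127.97
M3 S505
G1 X27.74 Y127.97 F2256
G1 X27.74 Y92.74 F2256
G1 X15.21 Y92.74 F2256
G1 X15.21 Y127.97 F2256
M5
G0 X0.00 Y0.00

1 u = 1 mm; y_m = 140.17 − y.

[1] `<path>` line segment, #ff0000→cut S939 F816: (152.47,108.50) → (128.79,126.84)

[2] `<path>` cubic bezier, #ff0000→cut S939 F816: (137.85,30.08) → (119.74,51.15) → (87.36,98.44) → (76.04,121.74)

[3] `<polygon>` rectangle, #ff00ff→score S505 F2256: (15.21,127.97) → (27.74,127.97) → (27.74,92.74) → (15.21,92.74) → (15.21,127.97) (closed)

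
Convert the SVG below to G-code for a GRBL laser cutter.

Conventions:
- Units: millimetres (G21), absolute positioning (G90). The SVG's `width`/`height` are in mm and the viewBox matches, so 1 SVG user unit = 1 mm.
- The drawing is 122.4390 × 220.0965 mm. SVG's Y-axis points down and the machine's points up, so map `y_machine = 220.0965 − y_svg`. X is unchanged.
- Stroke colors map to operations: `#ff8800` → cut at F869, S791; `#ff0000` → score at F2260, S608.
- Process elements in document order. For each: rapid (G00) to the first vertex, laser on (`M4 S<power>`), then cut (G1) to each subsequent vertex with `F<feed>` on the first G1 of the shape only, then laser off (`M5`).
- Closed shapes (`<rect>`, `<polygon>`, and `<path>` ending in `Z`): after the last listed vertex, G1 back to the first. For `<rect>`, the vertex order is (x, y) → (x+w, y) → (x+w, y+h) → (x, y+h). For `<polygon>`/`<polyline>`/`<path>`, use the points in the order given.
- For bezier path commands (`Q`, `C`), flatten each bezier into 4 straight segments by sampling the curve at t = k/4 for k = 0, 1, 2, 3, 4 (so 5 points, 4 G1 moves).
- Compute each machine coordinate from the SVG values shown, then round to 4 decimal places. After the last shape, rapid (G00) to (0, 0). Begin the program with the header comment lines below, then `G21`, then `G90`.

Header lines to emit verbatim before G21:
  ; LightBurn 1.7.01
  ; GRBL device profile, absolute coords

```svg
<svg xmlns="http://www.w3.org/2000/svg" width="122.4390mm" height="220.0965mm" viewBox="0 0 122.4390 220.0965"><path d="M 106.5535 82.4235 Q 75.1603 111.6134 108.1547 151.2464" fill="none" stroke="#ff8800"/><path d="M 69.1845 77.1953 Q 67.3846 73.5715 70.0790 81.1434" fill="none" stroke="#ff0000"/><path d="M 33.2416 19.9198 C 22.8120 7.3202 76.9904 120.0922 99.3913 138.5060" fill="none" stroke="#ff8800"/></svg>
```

1 u = 1 mm; y_m = 220.0965 − y.

[1] `<path>` quadratic bezier, #ff8800→cut S791 F869: (106.5535,137.6730) → (94.8811,122.4254) → (91.2572,105.8723) → (95.6817,88.0139) → (108.1547,68.8501)

[2] `<path>` quadratic bezier, #ff0000→score S608 F2260: (69.1845,142.9012) → (68.5654,144.0134) → (68.5082,143.7261) → (69.0127,142.0393) → (70.0790,138.9531)

[3] `<path>` cubic bezier, #ff8800→cut S791 F869: (33.2416,200.1767) → (36.0274,189.5525) → (54.0050,152.5136) → (78.1384,109.6597) → (99.3913,81.5905)

; LightBurn 1.7.01
; GRBL device profile, absolute coords
G21
G90
G00 X106.5535 Y137.6730
M4 S791
G1 X94.8811 Y122.4254 F869
G1 X91.2572 Y105.8723
G1 X95.6817 Y88.0139
G1 X108.1547 Y68.8501
M5
G00 X69.1845 Y142.9012
M4 S608
G1 X68.5654 Y144.0134 F2260
G1 X68.5082 Y143.7261
G1 X69.0127 Y142.0393
G1 X70.0790 Y138.9531
M5
G00 X33.2416 Y200.1767
M4 S791
G1 X36.0274 Y189.5525 F869
G1 X54.0050 Y152.5136
G1 X78.1384 Y109.6597
G1 X99.3913 Y81.5905
M5
G00 X0.0000 Y0.0000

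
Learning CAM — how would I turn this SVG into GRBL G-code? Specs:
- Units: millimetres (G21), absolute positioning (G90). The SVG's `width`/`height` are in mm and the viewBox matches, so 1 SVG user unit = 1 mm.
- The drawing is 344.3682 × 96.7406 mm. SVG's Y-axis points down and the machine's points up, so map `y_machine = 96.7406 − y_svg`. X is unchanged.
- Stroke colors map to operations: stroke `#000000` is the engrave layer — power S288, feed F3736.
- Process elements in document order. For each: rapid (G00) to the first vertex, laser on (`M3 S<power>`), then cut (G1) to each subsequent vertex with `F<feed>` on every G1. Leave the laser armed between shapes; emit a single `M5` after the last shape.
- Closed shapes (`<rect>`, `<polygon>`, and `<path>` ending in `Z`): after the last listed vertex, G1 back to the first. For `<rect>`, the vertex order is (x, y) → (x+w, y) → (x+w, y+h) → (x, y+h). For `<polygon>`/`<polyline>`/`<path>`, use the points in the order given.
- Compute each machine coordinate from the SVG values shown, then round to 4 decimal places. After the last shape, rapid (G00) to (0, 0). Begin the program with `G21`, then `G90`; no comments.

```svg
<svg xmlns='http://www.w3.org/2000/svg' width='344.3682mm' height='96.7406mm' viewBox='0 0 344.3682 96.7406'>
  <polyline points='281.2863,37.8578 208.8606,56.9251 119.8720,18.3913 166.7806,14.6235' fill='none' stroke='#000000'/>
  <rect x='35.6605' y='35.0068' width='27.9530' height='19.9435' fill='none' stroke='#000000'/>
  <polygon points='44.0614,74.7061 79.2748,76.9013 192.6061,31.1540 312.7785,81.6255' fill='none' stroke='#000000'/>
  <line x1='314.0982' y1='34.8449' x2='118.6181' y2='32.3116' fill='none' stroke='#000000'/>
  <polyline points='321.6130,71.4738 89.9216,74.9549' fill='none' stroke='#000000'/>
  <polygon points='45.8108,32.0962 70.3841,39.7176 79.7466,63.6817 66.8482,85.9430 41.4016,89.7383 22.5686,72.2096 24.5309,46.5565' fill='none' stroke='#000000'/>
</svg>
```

1 u = 1 mm; y_m = 96.7406 − y.

[1] `<polyline>` open polyline, #000000→engrave S288 F3736: (281.2863,58.8828) → (208.8606,39.8155) → (119.8720,78.3493) → (166.7806,82.1171)

[2] `<rect>` rectangle, #000000→engrave S288 F3736: (35.6605,61.7338) → (63.6135,61.7338) → (63.6135,41.7903) → (35.6605,41.7903) → (35.6605,61.7338) (closed)

[3] `<polygon>` closed polygon, #000000→engrave S288 F3736: (44.0614,22.0345) → (79.2748,19.8393) → (192.6061,65.5866) → (312.7785,15.1151) → (44.0614,22.0345) (closed)

[4] `<line>` line segment, #000000→engrave S288 F3736: (314.0982,61.8957) → (118.6181,64.4290)

[5] `<polyline>` line segment, #000000→engrave S288 F3736: (321.6130,25.2668) → (89.9216,21.7857)

[6] `<polygon>` regular polygon, #000000→engrave S288 F3736: (45.8108,64.6444) → (70.3841,57.0230) → (79.7466,33.0589) → (66.8482,10.7976) → (41.4016,7.0023) → (22.5686,24.5310) → (24.5309,50.1841) → (45.8108,64.6444) (closed)

G21
G90
G00 X281.2863 Y58.8828
M3 S288
G1 X208.8606 Y39.8155 F3736
G1 X119.8720 Y78.3493 F3736
G1 X166.7806 Y82.1171 F3736
G00 X35.6605 Y61.7338
M3 S288
G1 X63.6135 Y61.7338 F3736
G1 X63.6135 Y41.7903 F3736
G1 X35.6605 Y41.7903 F3736
G1 X35.6605 Y61.7338 F3736
G00 X44.0614 Y22.0345
M3 S288
G1 X79.2748 Y19.8393 F3736
G1 X192.6061 Y65.5866 F3736
G1 X312.7785 Y15.1151 F3736
G1 X44.0614 Y22.0345 F3736
G00 X314.0982 Y61.8957
M3 S288
G1 X118.6181 Y64.4290 F3736
G00 X321.6130 Y25.2668
M3 S288
G1 X89.9216 Y21.7857 F3736
G00 X45.8108 Y64.6444
M3 S288
G1 X70.3841 Y57.0230 F3736
G1 X79.7466 Y33.0589 F3736
G1 X66.8482 Y10.7976 F3736
G1 X41.4016 Y7.0023 F3736
G1 X22.5686 Y24.5310 F3736
G1 X24.5309 Y50.1841 F3736
G1 X45.8108 Y64.6444 F3736
M5
G00 X0.0000 Y0.0000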